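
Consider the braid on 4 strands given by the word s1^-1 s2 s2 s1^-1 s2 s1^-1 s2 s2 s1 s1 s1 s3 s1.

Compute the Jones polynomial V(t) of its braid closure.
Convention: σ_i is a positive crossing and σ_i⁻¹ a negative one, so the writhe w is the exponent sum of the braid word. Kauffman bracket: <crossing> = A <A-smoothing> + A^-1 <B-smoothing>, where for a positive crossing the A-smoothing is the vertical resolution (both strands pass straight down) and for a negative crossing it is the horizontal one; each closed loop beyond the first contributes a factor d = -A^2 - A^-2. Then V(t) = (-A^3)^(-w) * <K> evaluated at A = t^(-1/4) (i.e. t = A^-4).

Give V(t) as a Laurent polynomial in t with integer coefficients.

t^10 - 4*t^9 + 6*t^8 - 8*t^7 + 9*t^6 - 8*t^5 + 7*t^4 - 4*t^3 + 2*t^2

Derivation:
The presented braid s1^-1 s2 s2 s1^-1 s2 s1^-1 s2 s2 s1 s1 s1 s3 s1 on 4 strands reduces by inverse Markov moves (closure unchanged at each step):
  Deconjugate: the word is γ·β·γ⁻¹ with γ = s1^-1 (prefix) and γ⁻¹ = s1 (suffix); strip both.
  Destabilize: the word has the form β·s3 where s3 occurs only as the final letter (β ∈ B_3); drop it and the last strand → 3 strands.
Reduced to β = s2 s2 s1^-1 s2 s1^-1 s2 s2 s1 s1 s1 on 3 strands, 10 crossings.
Compute on β:
Braid: s2 s2 s1^-1 s2 s1^-1 s2 s2 s1 s1 s1 on 3 strands, 10 crossings.
Writhe w = (#positive) - (#negative) = 8 - 2 = 6.
State-sum expansion of <K>. There are 2^10 = 1024 states.
Each crossing splits two ways (0=vertical, 1=horizontal). The state's weight is A^(#A-smoothings - #B-smoothings) * d^(loops - 1).
Tabulate the states by total A-exponent and number of loops L (A-exp: L × count):
  A^10: L=3 ×1
  A^8: L=2 ×7, L=4 ×3
  A^6: L=1 ×14, L=3 ×28, L=5 ×3
  A^4: L=2 ×88, L=4 ×31, L=6 ×1
  A^2: L=1 ×63, L=3 ×133, L=5 ×14
  A^0: L=2 ×159, L=4 ×91, L=6 ×2
  A^-2: L=3 ×180, L=5 ×30
  A^-4: L=4 ×116, L=6 ×4
  A^-6: L=5 ×45
  A^-8: L=6 ×10
  A^-10: L=7 ×1
Each group contributes A^e * Σ count * d^(L-1):
Powers of d = -A^2 - A^-2: d^2 = A^4 + 2 + A^-4; d^3 = -A^6 - 3*A^2 - 3*A^-2 - A^-6; d^4 = A^8 + 4*A^4 + 6 + 4*A^-4 + A^-8; d^5 = -A^10 - 5*A^6 - 10*A^2 - 10*A^-2 - 5*A^-6 - A^-10; d^6 = A^12 + 6*A^8 + 15*A^4 + 20 + 15*A^-4 + 6*A^-8 + A^-12.
  A^10 * (d^2) = A^14 + 2*A^10 + A^6
  A^8 * (7*d + 3*d^3) = -3*A^14 - 16*A^10 - 16*A^6 - 3*A^2
  A^6 * (14 + 28*d^2 + 3*d^4) = 3*A^14 + 40*A^10 + 88*A^6 + 40*A^2 + 3*A^-2
  A^4 * (88*d + 31*d^3 + d^5) = -A^14 - 36*A^10 - 191*A^6 - 191*A^2 - 36*A^-2 - A^-6
  A^2 * (63 + 133*d^2 + 14*d^4) = 14*A^10 + 189*A^6 + 413*A^2 + 189*A^-2 + 14*A^-6
  A^0 * (159*d + 91*d^3 + 2*d^5) = -2*A^10 - 101*A^6 - 452*A^2 - 452*A^-2 - 101*A^-6 - 2*A^-10
  A^-2 * (180*d^2 + 30*d^4) = 30*A^6 + 300*A^2 + 540*A^-2 + 300*A^-6 + 30*A^-10
  A^-4 * (116*d^3 + 4*d^5) = -4*A^6 - 136*A^2 - 388*A^-2 - 388*A^-6 - 136*A^-10 - 4*A^-14
  A^-6 * (45*d^4) = 45*A^2 + 180*A^-2 + 270*A^-6 + 180*A^-10 + 45*A^-14
  A^-8 * (10*d^5) = -10*A^2 - 50*A^-2 - 100*A^-6 - 100*A^-10 - 50*A^-14 - 10*A^-18
  A^-10 * (d^6) = A^2 + 6*A^-2 + 15*A^-6 + 20*A^-10 + 15*A^-14 + 6*A^-18 + A^-22
Summing the groups: <K> = 2*A^10 - 4*A^6 + 7*A^2 - 8*A^-2 + 9*A^-6 - 8*A^-10 + 6*A^-14 - 4*A^-18 + A^-22
Normalise by the writhe: (-A^3)^(-w) = (-A^3)^(-6) = A^-18, so f(A) = A^-18 * <K> = 2*A^-8 - 4*A^-12 + 7*A^-16 - 8*A^-20 + 9*A^-24 - 8*A^-28 + 6*A^-32 - 4*A^-36 + A^-40.
Substitute A = t^(-1/4), i.e. A^e → t^(-e/4): V(t) = t^10 - 4*t^9 + 6*t^8 - 8*t^7 + 9*t^6 - 8*t^5 + 7*t^4 - 4*t^3 + 2*t^2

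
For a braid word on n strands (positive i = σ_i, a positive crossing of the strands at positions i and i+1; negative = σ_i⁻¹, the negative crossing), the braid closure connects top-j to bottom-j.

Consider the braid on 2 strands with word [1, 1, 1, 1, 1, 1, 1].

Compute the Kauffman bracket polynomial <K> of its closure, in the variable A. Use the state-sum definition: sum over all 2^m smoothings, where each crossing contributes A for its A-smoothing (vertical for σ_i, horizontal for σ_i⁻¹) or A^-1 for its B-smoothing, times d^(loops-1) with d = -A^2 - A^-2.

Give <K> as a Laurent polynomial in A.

Braid: s1 s1 s1 s1 s1 s1 s1 on 2 strands, 7 crossings.
Writhe w = (#positive) - (#negative) = 7 - 0 = 7.
Enumerate smoothing states for the bracket polynomial. There are 2^7 = 128 states.
For each crossing: s=0 is the vertical smoothing, s=1 horizontal. Crossing k contributes A^(sign_k * (1 - 2*s_k)); loop factor d = -A^2 - A^-2.
Tabulate the states by total A-exponent and number of loops L (A-exp: L × count):
  A^7: L=2 ×1
  A^5: L=1 ×7
  A^3: L=2 ×21
  A^1: L=3 ×35
  A^-1: L=4 ×35
  A^-3: L=5 ×21
  A^-5: L=6 ×7
  A^-7: L=7 ×1
Each group contributes A^e * Σ count * d^(L-1):
Powers of d = -A^2 - A^-2: d^2 = A^4 + 2 + A^-4; d^3 = -A^6 - 3*A^2 - 3*A^-2 - A^-6; d^4 = A^8 + 4*A^4 + 6 + 4*A^-4 + A^-8; d^5 = -A^10 - 5*A^6 - 10*A^2 - 10*A^-2 - 5*A^-6 - A^-10; d^6 = A^12 + 6*A^8 + 15*A^4 + 20 + 15*A^-4 + 6*A^-8 + A^-12.
  A^7 * (d) = -A^9 - A^5
  A^5 * (7) = 7*A^5
  A^3 * (21*d) = -21*A^5 - 21*A
  A^1 * (35*d^2) = 35*A^5 + 70*A + 35*A^-3
  A^-1 * (35*d^3) = -35*A^5 - 105*A - 105*A^-3 - 35*A^-7
  A^-3 * (21*d^4) = 21*A^5 + 84*A + 126*A^-3 + 84*A^-7 + 21*A^-11
  A^-5 * (7*d^5) = -7*A^5 - 35*A - 70*A^-3 - 70*A^-7 - 35*A^-11 - 7*A^-15
  A^-7 * (d^6) = A^5 + 6*A + 15*A^-3 + 20*A^-7 + 15*A^-11 + 6*A^-15 + A^-19
Summing the groups: <K> = -A^9 - A + A^-3 - A^-7 + A^-11 - A^-15 + A^-19

Answer: -A^9 - A + A^-3 - A^-7 + A^-11 - A^-15 + A^-19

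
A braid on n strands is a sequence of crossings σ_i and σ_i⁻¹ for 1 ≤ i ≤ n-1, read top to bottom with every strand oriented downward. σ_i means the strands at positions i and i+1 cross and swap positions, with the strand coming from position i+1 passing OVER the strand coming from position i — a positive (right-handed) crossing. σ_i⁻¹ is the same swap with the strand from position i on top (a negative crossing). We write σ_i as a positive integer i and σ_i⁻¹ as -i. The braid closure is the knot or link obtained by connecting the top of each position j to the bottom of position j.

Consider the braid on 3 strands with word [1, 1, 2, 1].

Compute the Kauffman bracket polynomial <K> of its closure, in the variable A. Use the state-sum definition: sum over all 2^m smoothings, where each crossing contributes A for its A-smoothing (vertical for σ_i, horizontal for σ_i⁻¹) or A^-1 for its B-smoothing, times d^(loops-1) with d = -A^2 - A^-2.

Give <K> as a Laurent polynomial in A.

Braid: s1 s1 s2 s1 on 3 strands, 4 crossings.
Writhe w = (#positive) - (#negative) = 4 - 0 = 4.
State-sum expansion of <K>. There are 2^4 = 16 states.
For each crossing: s=0 is the vertical smoothing, s=1 horizontal. Crossing k contributes A^(sign_k * (1 - 2*s_k)); loop factor d = -A^2 - A^-2.
  state 0000: A-exp=+4, loops=3, term = A^4 * d^2
  state 0001: A-exp=+2, loops=2, term = A^2 * d^1
  state 0010: A-exp=+2, loops=2, term = A^2 * d^1
  state 0011: A-exp=+0, loops=1, term = A^0 * d^0
  state 0100: A-exp=+2, loops=2, term = A^2 * d^1
  state 0101: A-exp=+0, loops=3, term = A^0 * d^2
  state 0110: A-exp=+0, loops=1, term = A^0 * d^0
  state 0111: A-exp=-2, loops=2, term = A^-2 * d^1
  state 1000: A-exp=+2, loops=2, term = A^2 * d^1
  state 1001: A-exp=+0, loops=3, term = A^0 * d^2
  state 1010: A-exp=+0, loops=1, term = A^0 * d^0
  state 1011: A-exp=-2, loops=2, term = A^-2 * d^1
  state 1100: A-exp=+0, loops=3, term = A^0 * d^2
  state 1101: A-exp=-2, loops=4, term = A^-2 * d^3
  state 1110: A-exp=-2, loops=2, term = A^-2 * d^1
  state 1111: A-exp=-4, loops=3, term = A^-4 * d^2
Collect the terms by A-exponent (count of states per loop number):
Powers of d = -A^2 - A^-2: d^2 = A^4 + 2 + A^-4; d^3 = -A^6 - 3*A^2 - 3*A^-2 - A^-6.
  A^4 * (d^2) = A^8 + 2*A^4 + 1
  A^2 * (4*d) = -4*A^4 - 4
  A^0 * (3 + 3*d^2) = 3*A^4 + 9 + 3*A^-4
  A^-2 * (3*d + d^3) = -A^4 - 6 - 6*A^-4 - A^-8
  A^-4 * (d^2) = 1 + 2*A^-4 + A^-8
Summing the groups: <K> = A^8 + 1 - A^-4

Answer: A^8 + 1 - A^-4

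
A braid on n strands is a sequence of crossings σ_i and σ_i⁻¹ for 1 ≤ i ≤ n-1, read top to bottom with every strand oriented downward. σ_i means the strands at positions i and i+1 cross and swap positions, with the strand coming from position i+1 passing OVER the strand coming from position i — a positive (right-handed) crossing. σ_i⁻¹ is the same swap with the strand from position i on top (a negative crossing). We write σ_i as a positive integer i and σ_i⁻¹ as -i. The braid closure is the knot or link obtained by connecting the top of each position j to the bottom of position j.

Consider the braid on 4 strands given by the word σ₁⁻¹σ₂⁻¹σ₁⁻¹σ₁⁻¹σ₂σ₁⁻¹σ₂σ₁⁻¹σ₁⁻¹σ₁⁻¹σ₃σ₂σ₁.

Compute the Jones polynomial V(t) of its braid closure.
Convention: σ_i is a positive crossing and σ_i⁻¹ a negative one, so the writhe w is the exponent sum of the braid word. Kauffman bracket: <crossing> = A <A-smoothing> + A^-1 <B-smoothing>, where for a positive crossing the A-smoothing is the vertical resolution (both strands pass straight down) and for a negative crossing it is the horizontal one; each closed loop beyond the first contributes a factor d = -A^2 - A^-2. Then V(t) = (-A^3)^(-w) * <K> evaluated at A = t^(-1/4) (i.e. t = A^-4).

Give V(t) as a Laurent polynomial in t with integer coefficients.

The presented braid s1^-1 s2^-1 s1^-1 s1^-1 s2 s1^-1 s2 s1^-1 s1^-1 s1^-1 s3 s2 s1 on 4 strands reduces by inverse Markov moves (closure unchanged at each step):
  Deconjugate: the word is γ·β·γ⁻¹ with γ = s1^-1 s2^-1 (prefix) and γ⁻¹ = s2 s1 (suffix); strip both.
  Destabilize: the word has the form β·s3 where s3 occurs only as the final letter (β ∈ B_3); drop it and the last strand → 3 strands.
Reduced to β = s1^-1 s1^-1 s2 s1^-1 s2 s1^-1 s1^-1 s1^-1 on 3 strands, 8 crossings.
Compute on β:
Braid: s1^-1 s1^-1 s2 s1^-1 s2 s1^-1 s1^-1 s1^-1 on 3 strands, 8 crossings.
Writhe w = (#positive) - (#negative) = 2 - 6 = -4.
Computing the Kauffman bracket via state sum. There are 2^8 = 256 states.
Each crossing splits two ways (0=vertical, 1=horizontal). The state's weight is A^(#A-smoothings - #B-smoothings) * d^(loops - 1).
Tabulate the states by total A-exponent and number of loops L (A-exp: L × count):
  A^8: L=7 ×1
  A^6: L=6 ×8
  A^4: L=5 ×28
  A^2: L=4 ×55, L=6 ×1
  A^0: L=3 ×65, L=5 ×5
  A^-2: L=2 ×46, L=4 ×10
  A^-4: L=1 ×17, L=3 ×11
  A^-6: L=2 ×8
  A^-8: L=3 ×1
Each group contributes A^e * Σ count * d^(L-1):
Powers of d = -A^2 - A^-2: d^2 = A^4 + 2 + A^-4; d^3 = -A^6 - 3*A^2 - 3*A^-2 - A^-6; d^4 = A^8 + 4*A^4 + 6 + 4*A^-4 + A^-8; d^5 = -A^10 - 5*A^6 - 10*A^2 - 10*A^-2 - 5*A^-6 - A^-10; d^6 = A^12 + 6*A^8 + 15*A^4 + 20 + 15*A^-4 + 6*A^-8 + A^-12.
  A^8 * (d^6) = A^20 + 6*A^16 + 15*A^12 + 20*A^8 + 15*A^4 + 6 + A^-4
  A^6 * (8*d^5) = -8*A^16 - 40*A^12 - 80*A^8 - 80*A^4 - 40 - 8*A^-4
  A^4 * (28*d^4) = 28*A^12 + 112*A^8 + 168*A^4 + 112 + 28*A^-4
  A^2 * (55*d^3 + d^5) = -A^12 - 60*A^8 - 175*A^4 - 175 - 60*A^-4 - A^-8
  A^0 * (65*d^2 + 5*d^4) = 5*A^8 + 85*A^4 + 160 + 85*A^-4 + 5*A^-8
  A^-2 * (46*d + 10*d^3) = -10*A^4 - 76 - 76*A^-4 - 10*A^-8
  A^-4 * (17 + 11*d^2) = 11 + 39*A^-4 + 11*A^-8
  A^-6 * (8*d) = -8*A^-4 - 8*A^-8
  A^-8 * (d^2) = A^-4 + 2*A^-8 + A^-12
Summing the groups: <K> = A^20 - 2*A^16 + 2*A^12 - 3*A^8 + 3*A^4 - 2 + 2*A^-4 - A^-8 + A^-12
Normalise by the writhe: (-A^3)^(-w) = (-A^3)^(4) = A^12, so f(A) = A^12 * <K> = A^32 - 2*A^28 + 2*A^24 - 3*A^20 + 3*A^16 - 2*A^12 + 2*A^8 - A^4 + 1.
Substitute A = t^(-1/4), i.e. A^e → t^(-e/4): V(t) = 1 - t^-1 + 2*t^-2 - 2*t^-3 + 3*t^-4 - 3*t^-5 + 2*t^-6 - 2*t^-7 + t^-8

Answer: 1 - t^-1 + 2*t^-2 - 2*t^-3 + 3*t^-4 - 3*t^-5 + 2*t^-6 - 2*t^-7 + t^-8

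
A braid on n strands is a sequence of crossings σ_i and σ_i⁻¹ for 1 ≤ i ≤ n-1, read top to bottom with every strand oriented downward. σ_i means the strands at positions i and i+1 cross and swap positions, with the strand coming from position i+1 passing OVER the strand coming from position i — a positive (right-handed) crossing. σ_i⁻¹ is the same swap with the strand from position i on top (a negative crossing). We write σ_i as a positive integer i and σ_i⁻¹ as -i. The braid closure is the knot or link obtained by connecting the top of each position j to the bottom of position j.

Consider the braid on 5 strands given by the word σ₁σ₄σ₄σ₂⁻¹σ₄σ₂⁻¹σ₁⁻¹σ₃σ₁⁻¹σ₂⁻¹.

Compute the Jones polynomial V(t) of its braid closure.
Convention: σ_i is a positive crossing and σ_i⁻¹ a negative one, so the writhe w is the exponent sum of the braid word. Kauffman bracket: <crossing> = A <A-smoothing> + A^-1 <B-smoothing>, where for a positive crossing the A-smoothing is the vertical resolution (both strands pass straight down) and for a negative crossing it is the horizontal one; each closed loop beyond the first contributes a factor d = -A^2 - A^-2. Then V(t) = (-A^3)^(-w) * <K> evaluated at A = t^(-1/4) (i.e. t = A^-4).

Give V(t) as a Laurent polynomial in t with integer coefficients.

Braid: s1 s4 s4 s2^-1 s4 s2^-1 s1^-1 s3 s1^-1 s2^-1 on 5 strands, 10 crossings.
Writhe w = (#positive) - (#negative) = 5 - 5 = 0.
Computing the Kauffman bracket via state sum. There are 2^10 = 1024 states.
Smooth each crossing (0=||, 1=⌣⌢); contribution A^(Σ sign_k(1-2s_k)) * d^(L-1).
Tabulate the states by total A-exponent and number of loops L (A-exp: L × count):
  A^10: L=6 ×1
  A^8: L=5 ×10
  A^6: L=4 ×40, L=6 ×5
  A^4: L=3 ×80, L=5 ×39, L=7 ×1
  A^2: L=2 ×79, L=4 ×117, L=6 ×14
  A^0: L=1 ×30, L=3 ×158, L=5 ×62, L=7 ×2
  A^-2: L=2 ×84, L=4 ×111, L=6 ×15
  A^-4: L=1 ×9, L=3 ×74, L=5 ×36, L=7 ×1
  A^-6: L=2 ×12, L=4 ×29, L=6 ×4
  A^-8: L=3 ×6, L=5 ×4
  A^-10: L=4 ×1
Each group contributes A^e * Σ count * d^(L-1):
Powers of d = -A^2 - A^-2: d^2 = A^4 + 2 + A^-4; d^3 = -A^6 - 3*A^2 - 3*A^-2 - A^-6; d^4 = A^8 + 4*A^4 + 6 + 4*A^-4 + A^-8; d^5 = -A^10 - 5*A^6 - 10*A^2 - 10*A^-2 - 5*A^-6 - A^-10; d^6 = A^12 + 6*A^8 + 15*A^4 + 20 + 15*A^-4 + 6*A^-8 + A^-12.
  A^10 * (d^5) = -A^20 - 5*A^16 - 10*A^12 - 10*A^8 - 5*A^4 - 1
  A^8 * (10*d^4) = 10*A^16 + 40*A^12 + 60*A^8 + 40*A^4 + 10
  A^6 * (40*d^3 + 5*d^5) = -5*A^16 - 65*A^12 - 170*A^8 - 170*A^4 - 65 - 5*A^-4
  A^4 * (80*d^2 + 39*d^4 + d^6) = A^16 + 45*A^12 + 251*A^8 + 414*A^4 + 251 + 45*A^-4 + A^-8
  A^2 * (79*d + 117*d^3 + 14*d^5) = -14*A^12 - 187*A^8 - 570*A^4 - 570 - 187*A^-4 - 14*A^-8
  A^0 * (30 + 158*d^2 + 62*d^4 + 2*d^6) = 2*A^12 + 74*A^8 + 436*A^4 + 758 + 436*A^-4 + 74*A^-8 + 2*A^-12
  A^-2 * (84*d + 111*d^3 + 15*d^5) = -15*A^8 - 186*A^4 - 567 - 567*A^-4 - 186*A^-8 - 15*A^-12
  A^-4 * (9 + 74*d^2 + 36*d^4 + d^6) = A^8 + 42*A^4 + 233 + 393*A^-4 + 233*A^-8 + 42*A^-12 + A^-16
  A^-6 * (12*d + 29*d^3 + 4*d^5) = -4*A^4 - 49 - 139*A^-4 - 139*A^-8 - 49*A^-12 - 4*A^-16
  A^-8 * (6*d^2 + 4*d^4) = 4 + 22*A^-4 + 36*A^-8 + 22*A^-12 + 4*A^-16
  A^-10 * (d^3) = -A^-4 - 3*A^-8 - 3*A^-12 - A^-16
Summing the groups: <K> = -A^20 + A^16 - 2*A^12 + 4*A^8 - 3*A^4 + 4 - 3*A^-4 + 2*A^-8 - A^-12
Normalise by the writhe: (-A^3)^(-w) = (-A^3)^(0) = 1, so f(A) = 1 * <K> = -A^20 + A^16 - 2*A^12 + 4*A^8 - 3*A^4 + 4 - 3*A^-4 + 2*A^-8 - A^-12.
Substitute A = t^(-1/4), i.e. A^e → t^(-e/4): V(t) = -t^3 + 2*t^2 - 3*t + 4 - 3*t^-1 + 4*t^-2 - 2*t^-3 + t^-4 - t^-5

Answer: -t^3 + 2*t^2 - 3*t + 4 - 3*t^-1 + 4*t^-2 - 2*t^-3 + t^-4 - t^-5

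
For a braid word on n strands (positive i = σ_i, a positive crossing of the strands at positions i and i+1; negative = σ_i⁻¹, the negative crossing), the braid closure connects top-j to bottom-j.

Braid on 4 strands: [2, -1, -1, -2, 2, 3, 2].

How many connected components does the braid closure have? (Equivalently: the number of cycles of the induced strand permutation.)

3

Derivation:
Track the strand permutation on 4 strands, starting from identity.
  step 1: s2 swaps positions 2,3 -> [1 3 2 4]
  step 2: s1^-1 swaps positions 1,2 -> [3 1 2 4]
  step 3: s1^-1 swaps positions 1,2 -> [1 3 2 4]
  step 4: s2^-1 swaps positions 2,3 -> [1 2 3 4]
  step 5: s2 swaps positions 2,3 -> [1 3 2 4]
  step 6: s3 swaps positions 3,4 -> [1 3 4 2]
  step 7: s2 swaps positions 2,3 -> [1 4 3 2]
Final permutation (position -> original strand): [1 4 3 2]
Closure components = cycle count of this permutation = 3.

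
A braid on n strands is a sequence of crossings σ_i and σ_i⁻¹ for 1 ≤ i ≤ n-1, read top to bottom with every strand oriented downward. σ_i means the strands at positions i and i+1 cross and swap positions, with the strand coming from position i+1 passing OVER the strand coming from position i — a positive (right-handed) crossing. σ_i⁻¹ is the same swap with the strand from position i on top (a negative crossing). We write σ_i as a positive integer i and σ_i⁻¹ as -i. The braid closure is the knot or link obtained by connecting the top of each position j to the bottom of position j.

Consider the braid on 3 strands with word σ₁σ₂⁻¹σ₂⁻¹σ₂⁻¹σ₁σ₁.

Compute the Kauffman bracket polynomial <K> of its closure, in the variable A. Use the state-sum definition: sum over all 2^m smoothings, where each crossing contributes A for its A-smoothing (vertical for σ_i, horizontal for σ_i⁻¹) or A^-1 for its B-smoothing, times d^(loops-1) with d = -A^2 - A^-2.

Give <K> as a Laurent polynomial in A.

-A^12 + A^8 - A^4 + 3 - A^-4 + A^-8 - A^-12

Derivation:
Braid: s1 s2^-1 s2^-1 s2^-1 s1 s1 on 3 strands, 6 crossings.
Writhe w = (#positive) - (#negative) = 3 - 3 = 0.
State-sum expansion of <K>. There are 2^6 = 64 states.
For each crossing: s=0 is the vertical smoothing, s=1 horizontal. Crossing k contributes A^(sign_k * (1 - 2*s_k)); loop factor d = -A^2 - A^-2.
Tabulate the states by total A-exponent and number of loops L (A-exp: L × count):
  A^6: L=4 ×1
  A^4: L=3 ×6
  A^2: L=2 ×12, L=4 ×3
  A^0: L=1 ×9, L=3 ×10, L=5 ×1
  A^-2: L=2 ×12, L=4 ×3
  A^-4: L=3 ×6
  A^-6: L=4 ×1
Each group contributes A^e * Σ count * d^(L-1):
Powers of d = -A^2 - A^-2: d^2 = A^4 + 2 + A^-4; d^3 = -A^6 - 3*A^2 - 3*A^-2 - A^-6; d^4 = A^8 + 4*A^4 + 6 + 4*A^-4 + A^-8.
  A^6 * (d^3) = -A^12 - 3*A^8 - 3*A^4 - 1
  A^4 * (6*d^2) = 6*A^8 + 12*A^4 + 6
  A^2 * (12*d + 3*d^3) = -3*A^8 - 21*A^4 - 21 - 3*A^-4
  A^0 * (9 + 10*d^2 + d^4) = A^8 + 14*A^4 + 35 + 14*A^-4 + A^-8
  A^-2 * (12*d + 3*d^3) = -3*A^4 - 21 - 21*A^-4 - 3*A^-8
  A^-4 * (6*d^2) = 6 + 12*A^-4 + 6*A^-8
  A^-6 * (d^3) = -1 - 3*A^-4 - 3*A^-8 - A^-12
Summing the groups: <K> = -A^12 + A^8 - A^4 + 3 - A^-4 + A^-8 - A^-12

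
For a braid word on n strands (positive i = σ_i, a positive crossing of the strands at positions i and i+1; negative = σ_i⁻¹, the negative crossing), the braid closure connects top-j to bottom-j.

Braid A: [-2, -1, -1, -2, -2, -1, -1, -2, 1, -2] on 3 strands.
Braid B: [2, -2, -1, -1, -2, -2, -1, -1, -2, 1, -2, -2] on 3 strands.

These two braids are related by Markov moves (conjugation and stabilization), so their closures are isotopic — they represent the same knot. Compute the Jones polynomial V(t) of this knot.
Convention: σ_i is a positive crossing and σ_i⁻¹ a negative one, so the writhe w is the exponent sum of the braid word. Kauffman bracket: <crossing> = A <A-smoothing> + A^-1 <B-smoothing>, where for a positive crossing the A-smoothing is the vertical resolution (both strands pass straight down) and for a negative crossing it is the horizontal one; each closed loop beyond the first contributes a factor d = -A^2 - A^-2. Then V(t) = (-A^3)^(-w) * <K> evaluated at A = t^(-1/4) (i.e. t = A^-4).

Markov-equivalent braids have isotopic closures, hence identical knot invariants. Strip the Markov moves from each word to reach a common short braid β, then compute V(t) once on β.
Braid A: s2^-1 s1^-1 s1^-1 s2^-1 s2^-1 s1^-1 s1^-1 s2^-1 s1 s2^-1 on 3 strands has no conjugating prefix/suffix or stabilization to strip; take β = s2^-1 s1^-1 s1^-1 s2^-1 s2^-1 s1^-1 s1^-1 s2^-1 s1 s2^-1.
Braid B: s2 s2^-1 s1^-1 s1^-1 s2^-1 s2^-1 s1^-1 s1^-1 s2^-1 s1 s2^-1 s2^-1 on 3 strands reduces by inverse Markov moves (closure unchanged at each step):
  Deconjugate: the word is γ·β·γ⁻¹ with γ = s2 (prefix) and γ⁻¹ = s2^-1 (suffix); strip both.
Reduced to β = s2^-1 s1^-1 s1^-1 s2^-1 s2^-1 s1^-1 s1^-1 s2^-1 s1 s2^-1 on 3 strands, 10 crossings.
Both give the same β = s2^-1 s1^-1 s1^-1 s2^-1 s2^-1 s1^-1 s1^-1 s2^-1 s1 s2^-1 on 3 strands, so one state sum suffices:
Braid: s2^-1 s1^-1 s1^-1 s2^-1 s2^-1 s1^-1 s1^-1 s2^-1 s1 s2^-1 on 3 strands, 10 crossings.
Writhe w = (#positive) - (#negative) = 1 - 9 = -8.
State-sum expansion of <K>. There are 2^10 = 1024 states.
Smooth each crossing (0=||, 1=⌣⌢); contribution A^(Σ sign_k(1-2s_k)) * d^(L-1).
Tabulate the states by total A-exponent and number of loops L (A-exp: L × count):
  A^10: L=6 ×1
  A^8: L=5 ×10
  A^6: L=4 ×41, L=6 ×4
  A^4: L=3 ×86, L=5 ×34
  A^2: L=2 ×92, L=4 ×114, L=6 ×4
  A^0: L=1 ×40, L=3 ×185, L=5 ×27
  A^-2: L=2 ×142, L=4 ×67, L=6 ×1
  A^-4: L=1 ×40, L=3 ×76, L=5 ×4
  A^-6: L=2 ×39, L=4 ×6
  A^-8: L=1 ×5, L=3 ×5
  A^-10: L=2 ×1
Each group contributes A^e * Σ count * d^(L-1):
Powers of d = -A^2 - A^-2: d^2 = A^4 + 2 + A^-4; d^3 = -A^6 - 3*A^2 - 3*A^-2 - A^-6; d^4 = A^8 + 4*A^4 + 6 + 4*A^-4 + A^-8; d^5 = -A^10 - 5*A^6 - 10*A^2 - 10*A^-2 - 5*A^-6 - A^-10.
  A^10 * (d^5) = -A^20 - 5*A^16 - 10*A^12 - 10*A^8 - 5*A^4 - 1
  A^8 * (10*d^4) = 10*A^16 + 40*A^12 + 60*A^8 + 40*A^4 + 10
  A^6 * (41*d^3 + 4*d^5) = -4*A^16 - 61*A^12 - 163*A^8 - 163*A^4 - 61 - 4*A^-4
  A^4 * (86*d^2 + 34*d^4) = 34*A^12 + 222*A^8 + 376*A^4 + 222 + 34*A^-4
  A^2 * (92*d + 114*d^3 + 4*d^5) = -4*A^12 - 134*A^8 - 474*A^4 - 474 - 134*A^-4 - 4*A^-8
  A^0 * (40 + 185*d^2 + 27*d^4) = 27*A^8 + 293*A^4 + 572 + 293*A^-4 + 27*A^-8
  A^-2 * (142*d + 67*d^3 + d^5) = -A^8 - 72*A^4 - 353 - 353*A^-4 - 72*A^-8 - A^-12
  A^-4 * (40 + 76*d^2 + 4*d^4) = 4*A^4 + 92 + 216*A^-4 + 92*A^-8 + 4*A^-12
  A^-6 * (39*d + 6*d^3) = -6 - 57*A^-4 - 57*A^-8 - 6*A^-12
  A^-8 * (5 + 5*d^2) = 5*A^-4 + 15*A^-8 + 5*A^-12
  A^-10 * (d) = -A^-8 - A^-12
Summing the groups: <K> = -A^20 + A^16 - A^12 + A^8 - A^4 + 1 + A^-12
Normalise by the writhe: (-A^3)^(-w) = (-A^3)^(8) = A^24, so f(A) = A^24 * <K> = -A^44 + A^40 - A^36 + A^32 - A^28 + A^24 + A^12.
Substitute A = t^(-1/4), i.e. A^e → t^(-e/4): V(t) = t^-3 + t^-6 - t^-7 + t^-8 - t^-9 + t^-10 - t^-11

Answer: t^-3 + t^-6 - t^-7 + t^-8 - t^-9 + t^-10 - t^-11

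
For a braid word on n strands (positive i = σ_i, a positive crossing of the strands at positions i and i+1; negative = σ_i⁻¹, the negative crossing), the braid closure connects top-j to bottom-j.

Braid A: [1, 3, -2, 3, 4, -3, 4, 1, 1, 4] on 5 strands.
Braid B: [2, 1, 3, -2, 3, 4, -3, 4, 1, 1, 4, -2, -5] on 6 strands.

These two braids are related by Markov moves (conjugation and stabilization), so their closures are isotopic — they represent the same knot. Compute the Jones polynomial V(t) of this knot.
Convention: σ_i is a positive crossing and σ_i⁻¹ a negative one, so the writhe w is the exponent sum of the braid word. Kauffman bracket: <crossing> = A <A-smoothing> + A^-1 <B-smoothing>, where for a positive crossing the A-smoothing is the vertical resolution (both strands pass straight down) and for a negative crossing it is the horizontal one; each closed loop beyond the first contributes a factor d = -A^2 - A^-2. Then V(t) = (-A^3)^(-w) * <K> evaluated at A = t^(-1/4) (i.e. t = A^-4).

Markov-equivalent braids have isotopic closures, hence identical knot invariants. Strip the Markov moves from each word to reach a common short braid β, then compute V(t) once on β.
Braid A: s1 s3 s2^-1 s3 s4 s3^-1 s4 s1 s1 s4 on 5 strands has no conjugating prefix/suffix or stabilization to strip; take β = s1 s3 s2^-1 s3 s4 s3^-1 s4 s1 s1 s4.
Braid B: s2 s1 s3 s2^-1 s3 s4 s3^-1 s4 s1 s1 s4 s2^-1 s5^-1 on 6 strands reduces by inverse Markov moves (closure unchanged at each step):
  Destabilize: the word has the form β·s5^-1 where s5^-1 occurs only as the final letter (β ∈ B_5); drop it and the last strand → 5 strands.
  Deconjugate: the word is γ·β·γ⁻¹ with γ = s2 (prefix) and γ⁻¹ = s2^-1 (suffix); strip both.
Reduced to β = s1 s3 s2^-1 s3 s4 s3^-1 s4 s1 s1 s4 on 5 strands, 10 crossings.
Both give the same β = s1 s3 s2^-1 s3 s4 s3^-1 s4 s1 s1 s4 on 5 strands, so one state sum suffices:
Braid: s1 s3 s2^-1 s3 s4 s3^-1 s4 s1 s1 s4 on 5 strands, 10 crossings.
Writhe w = (#positive) - (#negative) = 8 - 2 = 6.
Enumerate smoothing states for the bracket polynomial. There are 2^10 = 1024 states.
For each crossing: s=0 is the vertical smoothing, s=1 horizontal. Crossing k contributes A^(sign_k * (1 - 2*s_k)); loop factor d = -A^2 - A^-2.
Tabulate the states by total A-exponent and number of loops L (A-exp: L × count):
  A^10: L=3 ×1
  A^8: L=2 ×6, L=4 ×4
  A^6: L=1 ×9, L=3 ×32, L=5 ×4
  A^4: L=2 ×70, L=4 ×49, L=6 ×1
  A^2: L=1 ×30, L=3 ×149, L=5 ×31
  A^0: L=2 ×99, L=4 ×144, L=6 ×9
  A^-2: L=3 ×136, L=5 ×73, L=7 ×1
  A^-4: L=4 ×101, L=6 ×19
  A^-6: L=5 ×43, L=7 ×2
  A^-8: L=6 ×10
  A^-10: L=7 ×1
Each group contributes A^e * Σ count * d^(L-1):
Powers of d = -A^2 - A^-2: d^2 = A^4 + 2 + A^-4; d^3 = -A^6 - 3*A^2 - 3*A^-2 - A^-6; d^4 = A^8 + 4*A^4 + 6 + 4*A^-4 + A^-8; d^5 = -A^10 - 5*A^6 - 10*A^2 - 10*A^-2 - 5*A^-6 - A^-10; d^6 = A^12 + 6*A^8 + 15*A^4 + 20 + 15*A^-4 + 6*A^-8 + A^-12.
  A^10 * (d^2) = A^14 + 2*A^10 + A^6
  A^8 * (6*d + 4*d^3) = -4*A^14 - 18*A^10 - 18*A^6 - 4*A^2
  A^6 * (9 + 32*d^2 + 4*d^4) = 4*A^14 + 48*A^10 + 97*A^6 + 48*A^2 + 4*A^-2
  A^4 * (70*d + 49*d^3 + d^5) = -A^14 - 54*A^10 - 227*A^6 - 227*A^2 - 54*A^-2 - A^-6
  A^2 * (30 + 149*d^2 + 31*d^4) = 31*A^10 + 273*A^6 + 514*A^2 + 273*A^-2 + 31*A^-6
  A^0 * (99*d + 144*d^3 + 9*d^5) = -9*A^10 - 189*A^6 - 621*A^2 - 621*A^-2 - 189*A^-6 - 9*A^-10
  A^-2 * (136*d^2 + 73*d^4 + d^6) = A^10 + 79*A^6 + 443*A^2 + 730*A^-2 + 443*A^-6 + 79*A^-10 + A^-14
  A^-4 * (101*d^3 + 19*d^5) = -19*A^6 - 196*A^2 - 493*A^-2 - 493*A^-6 - 196*A^-10 - 19*A^-14
  A^-6 * (43*d^4 + 2*d^6) = 2*A^6 + 55*A^2 + 202*A^-2 + 298*A^-6 + 202*A^-10 + 55*A^-14 + 2*A^-18
  A^-8 * (10*d^5) = -10*A^2 - 50*A^-2 - 100*A^-6 - 100*A^-10 - 50*A^-14 - 10*A^-18
  A^-10 * (d^6) = A^2 + 6*A^-2 + 15*A^-6 + 20*A^-10 + 15*A^-14 + 6*A^-18 + A^-22
Summing the groups: <K> = A^10 - A^6 + 3*A^2 - 3*A^-2 + 4*A^-6 - 4*A^-10 + 2*A^-14 - 2*A^-18 + A^-22
Normalise by the writhe: (-A^3)^(-w) = (-A^3)^(-6) = A^-18, so f(A) = A^-18 * <K> = A^-8 - A^-12 + 3*A^-16 - 3*A^-20 + 4*A^-24 - 4*A^-28 + 2*A^-32 - 2*A^-36 + A^-40.
Substitute A = t^(-1/4), i.e. A^e → t^(-e/4): V(t) = t^10 - 2*t^9 + 2*t^8 - 4*t^7 + 4*t^6 - 3*t^5 + 3*t^4 - t^3 + t^2

Answer: t^10 - 2*t^9 + 2*t^8 - 4*t^7 + 4*t^6 - 3*t^5 + 3*t^4 - t^3 + t^2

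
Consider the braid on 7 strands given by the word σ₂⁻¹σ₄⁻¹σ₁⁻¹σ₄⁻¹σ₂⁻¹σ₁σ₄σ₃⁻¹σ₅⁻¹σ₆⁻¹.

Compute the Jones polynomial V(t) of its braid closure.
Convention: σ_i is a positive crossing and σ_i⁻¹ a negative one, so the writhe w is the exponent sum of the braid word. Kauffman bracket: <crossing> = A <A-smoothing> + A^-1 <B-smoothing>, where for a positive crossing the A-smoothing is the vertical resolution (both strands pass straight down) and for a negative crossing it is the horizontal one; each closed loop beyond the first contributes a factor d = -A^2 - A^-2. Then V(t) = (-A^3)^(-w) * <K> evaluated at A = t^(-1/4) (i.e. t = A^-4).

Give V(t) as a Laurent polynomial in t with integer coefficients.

1

Derivation:
The presented braid s2^-1 s4^-1 s1^-1 s4^-1 s2^-1 s1 s4 s3^-1 s5^-1 s6^-1 on 7 strands reduces by inverse Markov moves (closure unchanged at each step):
  Destabilize: the word has the form β·s6^-1 where s6^-1 occurs only as the final letter (β ∈ B_6); drop it and the last strand → 6 strands.
  Destabilize: the word has the form β·s5^-1 where s5^-1 occurs only as the final letter (β ∈ B_5); drop it and the last strand → 5 strands.
Reduced to β = s2^-1 s4^-1 s1^-1 s4^-1 s2^-1 s1 s4 s3^-1 on 5 strands, 8 crossings.
Compute on β:
Braid: s2^-1 s4^-1 s1^-1 s4^-1 s2^-1 s1 s4 s3^-1 on 5 strands, 8 crossings.
Writhe w = (#positive) - (#negative) = 2 - 6 = -4.
Computing the Kauffman bracket via state sum. There are 2^8 = 256 states.
Smooth each crossing (0=||, 1=⌣⌢); contribution A^(Σ sign_k(1-2s_k)) * d^(L-1).
Tabulate the states by total A-exponent and number of loops L (A-exp: L × count):
  A^8: L=3 ×1
  A^6: L=2 ×5, L=4 ×3
  A^4: L=1 ×6, L=3 ×19, L=5 ×3
  A^2: L=2 ×30, L=4 ×25, L=6 ×1
  A^0: L=1 ×7, L=3 ×50, L=5 ×13
  A^-2: L=2 ×21, L=4 ×33, L=6 ×2
  A^-4: L=1 ×2, L=3 ×19, L=5 ×7
  A^-6: L=2 ×3, L=4 ×5
  A^-8: L=3 ×1
Each group contributes A^e * Σ count * d^(L-1):
Powers of d = -A^2 - A^-2: d^2 = A^4 + 2 + A^-4; d^3 = -A^6 - 3*A^2 - 3*A^-2 - A^-6; d^4 = A^8 + 4*A^4 + 6 + 4*A^-4 + A^-8; d^5 = -A^10 - 5*A^6 - 10*A^2 - 10*A^-2 - 5*A^-6 - A^-10.
  A^8 * (d^2) = A^12 + 2*A^8 + A^4
  A^6 * (5*d + 3*d^3) = -3*A^12 - 14*A^8 - 14*A^4 - 3
  A^4 * (6 + 19*d^2 + 3*d^4) = 3*A^12 + 31*A^8 + 62*A^4 + 31 + 3*A^-4
  A^2 * (30*d + 25*d^3 + d^5) = -A^12 - 30*A^8 - 115*A^4 - 115 - 30*A^-4 - A^-8
  A^0 * (7 + 50*d^2 + 13*d^4) = 13*A^8 + 102*A^4 + 185 + 102*A^-4 + 13*A^-8
  A^-2 * (21*d + 33*d^3 + 2*d^5) = -2*A^8 - 43*A^4 - 140 - 140*A^-4 - 43*A^-8 - 2*A^-12
  A^-4 * (2 + 19*d^2 + 7*d^4) = 7*A^4 + 47 + 82*A^-4 + 47*A^-8 + 7*A^-12
  A^-6 * (3*d + 5*d^3) = -5 - 18*A^-4 - 18*A^-8 - 5*A^-12
  A^-8 * (d^2) = A^-4 + 2*A^-8 + A^-12
Summing the groups: <K> = A^-12
Normalise by the writhe: (-A^3)^(-w) = (-A^3)^(4) = A^12, so f(A) = A^12 * <K> = 1.
Substitute A = t^(-1/4), i.e. A^e → t^(-e/4): V(t) = 1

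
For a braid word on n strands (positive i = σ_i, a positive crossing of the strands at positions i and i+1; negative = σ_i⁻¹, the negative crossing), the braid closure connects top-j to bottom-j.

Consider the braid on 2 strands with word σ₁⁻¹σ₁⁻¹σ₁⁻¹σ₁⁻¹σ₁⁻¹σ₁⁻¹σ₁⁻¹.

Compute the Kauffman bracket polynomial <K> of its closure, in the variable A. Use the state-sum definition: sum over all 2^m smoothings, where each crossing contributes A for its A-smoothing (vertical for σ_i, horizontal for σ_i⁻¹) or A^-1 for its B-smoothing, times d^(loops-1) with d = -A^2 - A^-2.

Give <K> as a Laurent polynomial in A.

A^19 - A^15 + A^11 - A^7 + A^3 - A^-1 - A^-9

Derivation:
Braid: s1^-1 s1^-1 s1^-1 s1^-1 s1^-1 s1^-1 s1^-1 on 2 strands, 7 crossings.
Writhe w = (#positive) - (#negative) = 0 - 7 = -7.
State-sum expansion of <K>. There are 2^7 = 128 states.
For each crossing: s=0 is the vertical smoothing, s=1 horizontal. Crossing k contributes A^(sign_k * (1 - 2*s_k)); loop factor d = -A^2 - A^-2.
Tabulate the states by total A-exponent and number of loops L (A-exp: L × count):
  A^7: L=7 ×1
  A^5: L=6 ×7
  A^3: L=5 ×21
  A^1: L=4 ×35
  A^-1: L=3 ×35
  A^-3: L=2 ×21
  A^-5: L=1 ×7
  A^-7: L=2 ×1
Each group contributes A^e * Σ count * d^(L-1):
Powers of d = -A^2 - A^-2: d^2 = A^4 + 2 + A^-4; d^3 = -A^6 - 3*A^2 - 3*A^-2 - A^-6; d^4 = A^8 + 4*A^4 + 6 + 4*A^-4 + A^-8; d^5 = -A^10 - 5*A^6 - 10*A^2 - 10*A^-2 - 5*A^-6 - A^-10; d^6 = A^12 + 6*A^8 + 15*A^4 + 20 + 15*A^-4 + 6*A^-8 + A^-12.
  A^7 * (d^6) = A^19 + 6*A^15 + 15*A^11 + 20*A^7 + 15*A^3 + 6*A^-1 + A^-5
  A^5 * (7*d^5) = -7*A^15 - 35*A^11 - 70*A^7 - 70*A^3 - 35*A^-1 - 7*A^-5
  A^3 * (21*d^4) = 21*A^11 + 84*A^7 + 126*A^3 + 84*A^-1 + 21*A^-5
  A^1 * (35*d^3) = -35*A^7 - 105*A^3 - 105*A^-1 - 35*A^-5
  A^-1 * (35*d^2) = 35*A^3 + 70*A^-1 + 35*A^-5
  A^-3 * (21*d) = -21*A^-1 - 21*A^-5
  A^-5 * (7) = 7*A^-5
  A^-7 * (d) = -A^-5 - A^-9
Summing the groups: <K> = A^19 - A^15 + A^11 - A^7 + A^3 - A^-1 - A^-9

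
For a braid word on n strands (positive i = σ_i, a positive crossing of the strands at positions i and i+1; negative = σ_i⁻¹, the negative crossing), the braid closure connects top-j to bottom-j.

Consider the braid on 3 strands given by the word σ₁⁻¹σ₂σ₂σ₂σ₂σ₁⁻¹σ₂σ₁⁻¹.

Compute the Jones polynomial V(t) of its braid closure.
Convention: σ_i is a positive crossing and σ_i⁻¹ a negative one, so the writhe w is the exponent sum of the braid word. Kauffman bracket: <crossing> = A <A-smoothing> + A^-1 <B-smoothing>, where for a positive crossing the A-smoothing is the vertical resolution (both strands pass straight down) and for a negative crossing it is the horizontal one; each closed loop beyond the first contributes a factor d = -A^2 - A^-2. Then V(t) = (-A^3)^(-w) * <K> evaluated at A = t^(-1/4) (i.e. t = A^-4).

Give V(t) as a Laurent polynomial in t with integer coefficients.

-t^6 + 2*t^5 - 3*t^4 + 4*t^3 - 4*t^2 + 4*t - 2 + 2*t^-1 - t^-2

Derivation:
Braid: s1^-1 s2 s2 s2 s2 s1^-1 s2 s1^-1 on 3 strands, 8 crossings.
Writhe w = (#positive) - (#negative) = 5 - 3 = 2.
State-sum expansion of <K>. There are 2^8 = 256 states.
Each crossing splits two ways (0=vertical, 1=horizontal). The state's weight is A^(#A-smoothings - #B-smoothings) * d^(loops - 1).
Tabulate the states by total A-exponent and number of loops L (A-exp: L × count):
  A^8: L=4 ×1
  A^6: L=3 ×8
  A^4: L=2 ×22, L=4 ×6
  A^2: L=1 ×23, L=3 ×29, L=5 ×4
  A^0: L=2 ×47, L=4 ×22, L=6 ×1
  A^-2: L=3 ×48, L=5 ×8
  A^-4: L=4 ×27, L=6 ×1
  A^-6: L=5 ×8
  A^-8: L=6 ×1
Each group contributes A^e * Σ count * d^(L-1):
Powers of d = -A^2 - A^-2: d^2 = A^4 + 2 + A^-4; d^3 = -A^6 - 3*A^2 - 3*A^-2 - A^-6; d^4 = A^8 + 4*A^4 + 6 + 4*A^-4 + A^-8; d^5 = -A^10 - 5*A^6 - 10*A^2 - 10*A^-2 - 5*A^-6 - A^-10.
  A^8 * (d^3) = -A^14 - 3*A^10 - 3*A^6 - A^2
  A^6 * (8*d^2) = 8*A^10 + 16*A^6 + 8*A^2
  A^4 * (22*d + 6*d^3) = -6*A^10 - 40*A^6 - 40*A^2 - 6*A^-2
  A^2 * (23 + 29*d^2 + 4*d^4) = 4*A^10 + 45*A^6 + 105*A^2 + 45*A^-2 + 4*A^-6
  A^0 * (47*d + 22*d^3 + d^5) = -A^10 - 27*A^6 - 123*A^2 - 123*A^-2 - 27*A^-6 - A^-10
  A^-2 * (48*d^2 + 8*d^4) = 8*A^6 + 80*A^2 + 144*A^-2 + 80*A^-6 + 8*A^-10
  A^-4 * (27*d^3 + d^5) = -A^6 - 32*A^2 - 91*A^-2 - 91*A^-6 - 32*A^-10 - A^-14
  A^-6 * (8*d^4) = 8*A^2 + 32*A^-2 + 48*A^-6 + 32*A^-10 + 8*A^-14
  A^-8 * (d^5) = -A^2 - 5*A^-2 - 10*A^-6 - 10*A^-10 - 5*A^-14 - A^-18
Summing the groups: <K> = -A^14 + 2*A^10 - 2*A^6 + 4*A^2 - 4*A^-2 + 4*A^-6 - 3*A^-10 + 2*A^-14 - A^-18
Normalise by the writhe: (-A^3)^(-w) = (-A^3)^(-2) = A^-6, so f(A) = A^-6 * <K> = -A^8 + 2*A^4 - 2 + 4*A^-4 - 4*A^-8 + 4*A^-12 - 3*A^-16 + 2*A^-20 - A^-24.
Substitute A = t^(-1/4), i.e. A^e → t^(-e/4): V(t) = -t^6 + 2*t^5 - 3*t^4 + 4*t^3 - 4*t^2 + 4*t - 2 + 2*t^-1 - t^-2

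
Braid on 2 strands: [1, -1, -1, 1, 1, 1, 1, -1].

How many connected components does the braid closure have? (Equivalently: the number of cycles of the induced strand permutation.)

2

Derivation:
Track the strand permutation on 2 strands, starting from identity.
  step 1: s1 swaps positions 1,2 -> [2 1]
  step 2: s1^-1 swaps positions 1,2 -> [1 2]
  step 3: s1^-1 swaps positions 1,2 -> [2 1]
  step 4: s1 swaps positions 1,2 -> [1 2]
  step 5: s1 swaps positions 1,2 -> [2 1]
  step 6: s1 swaps positions 1,2 -> [1 2]
  step 7: s1 swaps positions 1,2 -> [2 1]
  step 8: s1^-1 swaps positions 1,2 -> [1 2]
Final permutation (position -> original strand): [1 2]
Closure components = cycle count of this permutation = 2.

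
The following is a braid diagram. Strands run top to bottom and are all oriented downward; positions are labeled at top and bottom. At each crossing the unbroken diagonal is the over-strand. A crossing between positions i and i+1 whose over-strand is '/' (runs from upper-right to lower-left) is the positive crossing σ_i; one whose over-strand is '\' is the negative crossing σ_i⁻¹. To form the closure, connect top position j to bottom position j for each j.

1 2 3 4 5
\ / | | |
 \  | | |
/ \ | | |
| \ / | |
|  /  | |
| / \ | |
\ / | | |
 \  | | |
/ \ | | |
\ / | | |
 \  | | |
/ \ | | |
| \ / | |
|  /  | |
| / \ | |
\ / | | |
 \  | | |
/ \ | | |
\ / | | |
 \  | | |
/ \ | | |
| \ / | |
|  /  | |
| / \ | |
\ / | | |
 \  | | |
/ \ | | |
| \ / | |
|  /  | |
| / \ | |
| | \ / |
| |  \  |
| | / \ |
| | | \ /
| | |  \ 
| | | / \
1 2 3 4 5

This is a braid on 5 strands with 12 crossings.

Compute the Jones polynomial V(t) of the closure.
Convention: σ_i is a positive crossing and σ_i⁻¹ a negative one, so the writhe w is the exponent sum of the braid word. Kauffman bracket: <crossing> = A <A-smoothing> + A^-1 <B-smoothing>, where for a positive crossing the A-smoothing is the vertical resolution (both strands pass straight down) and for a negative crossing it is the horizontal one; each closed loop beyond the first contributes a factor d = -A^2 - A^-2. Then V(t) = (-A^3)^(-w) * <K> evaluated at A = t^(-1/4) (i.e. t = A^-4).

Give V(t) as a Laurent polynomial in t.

Reading the diagram top to bottom ('/'-over between positions i,i+1 = s_i, '\'-over = s_i^-1): braid word = s1^-1 s2 s1^-1 s1^-1 s2 s1^-1 s1^-1 s2 s1^-1 s2 s3^-1 s4^-1.
The presented braid s1^-1 s2 s1^-1 s1^-1 s2 s1^-1 s1^-1 s2 s1^-1 s2 s3^-1 s4^-1 on 5 strands reduces by inverse Markov moves (closure unchanged at each step):
  Destabilize: the word has the form β·s4^-1 where s4^-1 occurs only as the final letter (β ∈ B_4); drop it and the last strand → 4 strands.
  Destabilize: the word has the form β·s3^-1 where s3^-1 occurs only as the final letter (β ∈ B_3); drop it and the last strand → 3 strands.
Reduced to β = s1^-1 s2 s1^-1 s1^-1 s2 s1^-1 s1^-1 s2 s1^-1 s2 on 3 strands, 10 crossings.
Compute on β:
Braid: s1^-1 s2 s1^-1 s1^-1 s2 s1^-1 s1^-1 s2 s1^-1 s2 on 3 strands, 10 crossings.
Writhe w = (#positive) - (#negative) = 4 - 6 = -2.
State-sum expansion of <K>. There are 2^10 = 1024 states.
Each crossing splits two ways (0=vertical, 1=horizontal). The state's weight is A^(#A-smoothings - #B-smoothings) * d^(loops - 1).
Tabulate the states by total A-exponent and number of loops L (A-exp: L × count):
  A^10: L=7 ×1
  A^8: L=6 ×10
  A^6: L=5 ×45
  A^4: L=4 ×118, L=6 ×2
  A^2: L=3 ×193, L=5 ×17
  A^0: L=2 ×192, L=4 ×59, L=6 ×1
  A^-2: L=1 ×95, L=3 ×108, L=5 ×7
  A^-4: L=2 ×95, L=4 ×25
  A^-6: L=3 ×43, L=5 ×2
  A^-8: L=4 ×10
  A^-10: L=5 ×1
Each group contributes A^e * Σ count * d^(L-1):
Powers of d = -A^2 - A^-2: d^2 = A^4 + 2 + A^-4; d^3 = -A^6 - 3*A^2 - 3*A^-2 - A^-6; d^4 = A^8 + 4*A^4 + 6 + 4*A^-4 + A^-8; d^5 = -A^10 - 5*A^6 - 10*A^2 - 10*A^-2 - 5*A^-6 - A^-10; d^6 = A^12 + 6*A^8 + 15*A^4 + 20 + 15*A^-4 + 6*A^-8 + A^-12.
  A^10 * (d^6) = A^22 + 6*A^18 + 15*A^14 + 20*A^10 + 15*A^6 + 6*A^2 + A^-2
  A^8 * (10*d^5) = -10*A^18 - 50*A^14 - 100*A^10 - 100*A^6 - 50*A^2 - 10*A^-2
  A^6 * (45*d^4) = 45*A^14 + 180*A^10 + 270*A^6 + 180*A^2 + 45*A^-2
  A^4 * (118*d^3 + 2*d^5) = -2*A^14 - 128*A^10 - 374*A^6 - 374*A^2 - 128*A^-2 - 2*A^-6
  A^2 * (193*d^2 + 17*d^4) = 17*A^10 + 261*A^6 + 488*A^2 + 261*A^-2 + 17*A^-6
  A^0 * (192*d + 59*d^3 + d^5) = -A^10 - 64*A^6 - 379*A^2 - 379*A^-2 - 64*A^-6 - A^-10
  A^-2 * (95 + 108*d^2 + 7*d^4) = 7*A^6 + 136*A^2 + 353*A^-2 + 136*A^-6 + 7*A^-10
  A^-4 * (95*d + 25*d^3) = -25*A^2 - 170*A^-2 - 170*A^-6 - 25*A^-10
  A^-6 * (43*d^2 + 2*d^4) = 2*A^2 + 51*A^-2 + 98*A^-6 + 51*A^-10 + 2*A^-14
  A^-8 * (10*d^3) = -10*A^-2 - 30*A^-6 - 30*A^-10 - 10*A^-14
  A^-10 * (d^4) = A^-2 + 4*A^-6 + 6*A^-10 + 4*A^-14 + A^-18
Summing the groups: <K> = A^22 - 4*A^18 + 8*A^14 - 12*A^10 + 15*A^6 - 16*A^2 + 15*A^-2 - 11*A^-6 + 8*A^-10 - 4*A^-14 + A^-18
Normalise by the writhe: (-A^3)^(-w) = (-A^3)^(2) = A^6, so f(A) = A^6 * <K> = A^28 - 4*A^24 + 8*A^20 - 12*A^16 + 15*A^12 - 16*A^8 + 15*A^4 - 11 + 8*A^-4 - 4*A^-8 + A^-12.
Substitute A = t^(-1/4), i.e. A^e → t^(-e/4): V(t) = t^3 - 4*t^2 + 8*t - 11 + 15*t^-1 - 16*t^-2 + 15*t^-3 - 12*t^-4 + 8*t^-5 - 4*t^-6 + t^-7

Answer: t^3 - 4*t^2 + 8*t - 11 + 15*t^-1 - 16*t^-2 + 15*t^-3 - 12*t^-4 + 8*t^-5 - 4*t^-6 + t^-7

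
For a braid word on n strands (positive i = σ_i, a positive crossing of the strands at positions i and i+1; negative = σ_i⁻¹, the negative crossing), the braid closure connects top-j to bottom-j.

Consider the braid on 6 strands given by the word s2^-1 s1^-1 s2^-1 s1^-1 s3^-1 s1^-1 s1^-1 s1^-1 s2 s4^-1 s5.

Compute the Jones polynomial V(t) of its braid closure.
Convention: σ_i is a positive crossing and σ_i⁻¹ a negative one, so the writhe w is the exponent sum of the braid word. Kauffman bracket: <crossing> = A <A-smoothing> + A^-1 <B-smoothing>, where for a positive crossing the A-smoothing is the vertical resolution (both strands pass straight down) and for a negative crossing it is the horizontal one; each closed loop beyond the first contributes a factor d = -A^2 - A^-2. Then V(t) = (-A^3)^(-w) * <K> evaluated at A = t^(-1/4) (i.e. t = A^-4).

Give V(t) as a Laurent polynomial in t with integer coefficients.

t^-2 + t^-4 - t^-5 + t^-6 - t^-7

Derivation:
The presented braid s2^-1 s1^-1 s2^-1 s1^-1 s3^-1 s1^-1 s1^-1 s1^-1 s2 s4^-1 s5 on 6 strands reduces by inverse Markov moves (closure unchanged at each step):
  Destabilize: the word has the form β·s5 where s5 occurs only as the final letter (β ∈ B_5); drop it and the last strand → 5 strands.
  Destabilize: the word has the form β·s4^-1 where s4^-1 occurs only as the final letter (β ∈ B_4); drop it and the last strand → 4 strands.
Reduced to β = s2^-1 s1^-1 s2^-1 s1^-1 s3^-1 s1^-1 s1^-1 s1^-1 s2 on 4 strands, 9 crossings.
Compute on β:
Braid: s2^-1 s1^-1 s2^-1 s1^-1 s3^-1 s1^-1 s1^-1 s1^-1 s2 on 4 strands, 9 crossings.
Writhe w = (#positive) - (#negative) = 1 - 8 = -7.
Enumerate smoothing states for the bracket polynomial. There are 2^9 = 512 states.
Smooth each crossing (0=||, 1=⌣⌢); contribution A^(Σ sign_k(1-2s_k)) * d^(L-1).
Tabulate the states by total A-exponent and number of loops L (A-exp: L × count):
  A^9: L=4 ×1
  A^7: L=3 ×4, L=5 ×5
  A^5: L=2 ×6, L=4 ×23, L=6 ×7
  A^3: L=1 ×4, L=3 ×42, L=5 ×35, L=7 ×3
  A^1: L=2 ×39, L=4 ×71, L=6 ×16
  A^-1: L=1 ×14, L=3 ×77, L=5 ×35
  A^-3: L=2 ×41, L=4 ×43
  A^-5: L=1 ×5, L=3 ×30, L=5 ×1
  A^-7: L=2 ×6, L=4 ×3
  A^-9: L=3 ×1
Each group contributes A^e * Σ count * d^(L-1):
Powers of d = -A^2 - A^-2: d^2 = A^4 + 2 + A^-4; d^3 = -A^6 - 3*A^2 - 3*A^-2 - A^-6; d^4 = A^8 + 4*A^4 + 6 + 4*A^-4 + A^-8; d^5 = -A^10 - 5*A^6 - 10*A^2 - 10*A^-2 - 5*A^-6 - A^-10; d^6 = A^12 + 6*A^8 + 15*A^4 + 20 + 15*A^-4 + 6*A^-8 + A^-12.
  A^9 * (d^3) = -A^15 - 3*A^11 - 3*A^7 - A^3
  A^7 * (4*d^2 + 5*d^4) = 5*A^15 + 24*A^11 + 38*A^7 + 24*A^3 + 5*A^-1
  A^5 * (6*d + 23*d^3 + 7*d^5) = -7*A^15 - 58*A^11 - 145*A^7 - 145*A^3 - 58*A^-1 - 7*A^-5
  A^3 * (4 + 42*d^2 + 35*d^4 + 3*d^6) = 3*A^15 + 53*A^11 + 227*A^7 + 358*A^3 + 227*A^-1 + 53*A^-5 + 3*A^-9
  A^1 * (39*d + 71*d^3 + 16*d^5) = -16*A^11 - 151*A^7 - 412*A^3 - 412*A^-1 - 151*A^-5 - 16*A^-9
  A^-1 * (14 + 77*d^2 + 35*d^4) = 35*A^7 + 217*A^3 + 378*A^-1 + 217*A^-5 + 35*A^-9
  A^-3 * (41*d + 43*d^3) = -43*A^3 - 170*A^-1 - 170*A^-5 - 43*A^-9
  A^-5 * (5 + 30*d^2 + d^4) = A^3 + 34*A^-1 + 71*A^-5 + 34*A^-9 + A^-13
  A^-7 * (6*d + 3*d^3) = -3*A^-1 - 15*A^-5 - 15*A^-9 - 3*A^-13
  A^-9 * (d^2) = A^-5 + 2*A^-9 + A^-13
Summing the groups: <K> = A^7 - A^3 + A^-1 - A^-5 - A^-13
Normalise by the writhe: (-A^3)^(-w) = (-A^3)^(7) = -A^21, so f(A) = -A^21 * <K> = -A^28 + A^24 - A^20 + A^16 + A^8.
Substitute A = t^(-1/4), i.e. A^e → t^(-e/4): V(t) = t^-2 + t^-4 - t^-5 + t^-6 - t^-7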